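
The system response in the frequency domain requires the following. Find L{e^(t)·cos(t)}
First shifting: L{e^(at)f(t)} = F(s-a)
L{cos(t)} = s/(s² + 1)
Shift: (s-1)/((s-1)² + 1)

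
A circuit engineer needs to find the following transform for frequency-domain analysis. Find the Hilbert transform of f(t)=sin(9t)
The Hilbert transform shifts each frequency component by -pi/2.
H{sin(wt)} = -cos(wt)
With w = 9: H{sin(9t)} = -cos(9t)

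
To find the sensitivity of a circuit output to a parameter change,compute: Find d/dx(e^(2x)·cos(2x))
Product rule: (fg)' = f'g + fg'
f = e^(2x), f' = 2·e^(2x)
g = cos(2x), g' = -2·sin(2x)

Answer: 2·e^(2x)·cos(2x) - 2·e^(2x)·sin(2x)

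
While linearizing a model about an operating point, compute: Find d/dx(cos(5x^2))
Chain rule: d/dx[cos(u)] = -sin(u)·u' where u = 5x^2
u' = 10x

Answer: -10x·sin(5x^2)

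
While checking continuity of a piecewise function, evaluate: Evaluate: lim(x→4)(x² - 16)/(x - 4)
Factor: (x² - 16) = (x-4)(x+4)
Cancel (x-4): lim(x→4) (x+4) = 8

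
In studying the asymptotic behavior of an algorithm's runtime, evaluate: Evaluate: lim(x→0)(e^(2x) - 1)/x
L'Hôpital (0/0): lim 2e^(2x)/1 = 2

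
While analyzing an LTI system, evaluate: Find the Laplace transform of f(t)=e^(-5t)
L{e^(at)}=1/(s-a)
L{e^(-5t)}=1/(s + 5)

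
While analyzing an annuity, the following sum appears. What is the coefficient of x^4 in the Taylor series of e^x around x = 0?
Taylor series of e^x=Σ x^n/n!
Coefficient of x^4=1/4!=1/24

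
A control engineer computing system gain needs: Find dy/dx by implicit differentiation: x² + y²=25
Differentiate both sides: 2x+2y·(dy/dx) = 0
Solve: dy/dx = -2x/(2y) = -x/y

Answer: dy/dx = -x/y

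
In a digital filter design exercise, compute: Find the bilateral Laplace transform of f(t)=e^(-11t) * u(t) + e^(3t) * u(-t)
For e^(-11t) * u(t): L=1/(s + 11), Re(s) > -11
For e^(3t) * u(-t): L=-1/(s-3), Re(s) < 3
Combined: F(s)=1/(s + 11) - 1/(s-3), -11 < Re(s) < 3

Answer: 1/(s + 11) - 1/(s-3), ROC: -11 < Re(s) < 3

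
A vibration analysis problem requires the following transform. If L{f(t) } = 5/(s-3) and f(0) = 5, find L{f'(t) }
L{f'(t)} = s·F(s) - f(0) = 5s/(s-3)-5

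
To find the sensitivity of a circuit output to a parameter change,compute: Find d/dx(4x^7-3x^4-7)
Power rule: d/dx(ax^n)=n·a·x^(n-1)
Term by term: 28·x^6 - 12·x^3

Answer: 28x^6 - 12x^3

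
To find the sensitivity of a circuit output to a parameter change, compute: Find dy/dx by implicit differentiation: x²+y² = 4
Differentiate both sides: 2x+2y·(dy/dx) = 0
Solve: dy/dx = -2x/(2y) = -x/y

Answer: dy/dx = -x/y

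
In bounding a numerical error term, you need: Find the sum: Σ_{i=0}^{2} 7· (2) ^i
Geometric series: S = a(1 - r^n)/(1 - r)
a = 7, r = 2, n = 3
S = 7(1-8)/-1 = 49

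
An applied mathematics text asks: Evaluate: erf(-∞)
erf(-∞)=-1 (the error function is odd, so erf(-∞)=-erf(∞)=-1)

Answer: -1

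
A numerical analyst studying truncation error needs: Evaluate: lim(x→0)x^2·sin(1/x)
Squeeze theorem: -|x^2| ≤ x^2·sin(1/x) ≤ |x^2|
Since x^2 → 0 as x → 0, by squeeze theorem the limit is 0

Answer: 0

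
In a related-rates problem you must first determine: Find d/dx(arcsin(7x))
d/dx[arcsin(u)] = u'/√(1-u²), u = 7x, u' = 7

Answer: 7/√(1 - 49x²)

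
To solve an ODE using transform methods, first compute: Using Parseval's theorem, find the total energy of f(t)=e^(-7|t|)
Parseval's theorem: E = integral |f(t)|^2 dt = (1/2pi) integral |F(omega)|^2 domega
E = integral_{-inf}^{inf} e^(-14|t|) dt = 2*integral_0^inf e^(-14t) dt = 2/(2*7) = 1/7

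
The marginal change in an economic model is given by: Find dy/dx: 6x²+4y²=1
Differentiate: 12x + 8y·(dy/dx)=0
dy/dx=-12x/(8y)=-(3/2)·(x/y)

Answer: dy/dx=-(3/2)·(x/y)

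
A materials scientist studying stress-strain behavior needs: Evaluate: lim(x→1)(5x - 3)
Polynomial is continuous, so substitute x=1:
5·1 - 3=2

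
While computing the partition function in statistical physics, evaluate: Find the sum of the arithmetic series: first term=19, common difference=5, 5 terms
Last term: a_n=19 + (5 - 1)·5=39
Sum=n(a_1 + a_n)/2=5(19 + 39)/2=145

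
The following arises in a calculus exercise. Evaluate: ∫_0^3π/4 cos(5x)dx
Antiderivative: sin(5x)/5
Evaluate at bounds: [sin(5·3π/4)/5] - [sin(5·0)/5]
=((-√2/2) - (0))/5=-√2/10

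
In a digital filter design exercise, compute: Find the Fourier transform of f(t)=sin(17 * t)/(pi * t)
sin(W * t)/(pi * t)=(W/pi) * sinc(W * t/pi) is the impulse response of the ideal low-pass filter with cutoff W (here W=17).
Its Fourier transform is a rectangular function:
F(omega)=1 for |omega| < 17, 0 otherwise

Answer: rect(omega/34) [i.e., 1 for |omega| < 17, 0 otherwise]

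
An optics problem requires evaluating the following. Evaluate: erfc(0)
erfc(x) = 1 - erf(x); erfc(0) = 1 - erf(0) = 1 - 0 = 1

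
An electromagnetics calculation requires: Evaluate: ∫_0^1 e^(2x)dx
Antiderivative: (1/2)e^(2x)
Evaluate: (1/2)(e^2 - 1)

Answer: (e^2 - 1)/2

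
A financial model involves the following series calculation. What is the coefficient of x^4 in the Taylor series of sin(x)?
sin(x) has only odd powers. Coefficient of x^4 = 0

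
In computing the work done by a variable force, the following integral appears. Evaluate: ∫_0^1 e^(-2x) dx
Antiderivative: (1/(-2))e^(-2x)
Evaluate: (1/(-2))(e^-2 - 1)

Answer: (e^-2 - 1)/(-2)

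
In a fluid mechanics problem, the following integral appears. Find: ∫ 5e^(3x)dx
Since d/dx[e^(3x)] = 3e^(3x), we get 5/3 e^(3x) + C

Answer: (5/3)e^(3x) + C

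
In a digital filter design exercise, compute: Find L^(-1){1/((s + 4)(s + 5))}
Partial fractions: 1/((s+4)(s+5))=A/(s+4)+B/(s+5)
Cover-up: A=1/(s+5)|_{s=-4}=1; B=1/(s+4)|_{s=-5}=-1
L^(-1)=e^(-4t) - e^(-5t)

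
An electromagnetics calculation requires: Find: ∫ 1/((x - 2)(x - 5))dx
Partial fractions: 1/((x-2)(x-5)) = A/(x-2)+B/(x-5)
A = -1/3, B = 1/3
∫ [-1/3· 1/(x-2)+1/3· 1/(x-5)] dx
= (1/3)[ln|x-5| - ln|x-2|]+C

Answer: (1/3)·ln|(x-5)/(x-2)|+C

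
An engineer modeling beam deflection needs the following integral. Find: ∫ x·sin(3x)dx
By parts: u=x, dv=sin(3x) dx
du=dx, v=-cos(3x)/3
=-x·cos(3x)/3+sin(3x)/3²+C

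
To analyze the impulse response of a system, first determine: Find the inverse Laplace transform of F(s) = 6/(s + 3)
L^(-1){6/(s-a)} = c·e^(at)
Here a = -3, c = 6

Answer: 6e^(-3t)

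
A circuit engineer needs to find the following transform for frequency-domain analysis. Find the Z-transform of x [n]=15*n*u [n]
Z{n*u[n]}=z/(z-1)^2
By linearity: Z{15*n*u[n]}=15z/(z-1)^2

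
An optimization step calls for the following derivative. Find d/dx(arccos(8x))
d/dx[arccos(u)]=-u'/√(1-u²), u=8x, u'=8

Answer: -8/√(1-64x²)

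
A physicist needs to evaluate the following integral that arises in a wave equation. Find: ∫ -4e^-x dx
Since d/dx[e^-x]=- e^-x, we get 4e^-x+C

Answer: 4e^-x+C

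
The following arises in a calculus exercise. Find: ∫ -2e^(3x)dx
Since d/dx[e^(3x)] = 3e^(3x), we get -2/3 e^(3x)+C

Answer: (-2/3)e^(3x)+C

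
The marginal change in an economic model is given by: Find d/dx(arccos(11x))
d/dx[arccos(u)]=-u'/√(1-u²), u=11x, u'=11

Answer: -11/√(1 - 121x²)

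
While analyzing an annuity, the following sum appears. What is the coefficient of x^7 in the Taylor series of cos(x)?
cos(x) has only even powers. Coefficient of x^7 = 0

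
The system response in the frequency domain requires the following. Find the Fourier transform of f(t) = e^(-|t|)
Using the standard pair: F{e^(-a|t|)} = 2a/(a^2+omega^2)
With a = 1: F(omega) = 2/(1+omega^2)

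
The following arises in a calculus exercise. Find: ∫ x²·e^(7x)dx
Integration by parts twice:
First: u = x², dv = e^(7x) dx => x²e^(7x)/7 - (2/7)∫ xe^(7x) dx
Second (∫ xe^(7x) dx): xe^(7x)/7 - e^(7x)/49
Combining: e^(7x)(x²/7-2x/49+2/343)+C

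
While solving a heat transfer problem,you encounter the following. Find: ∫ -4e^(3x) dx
Since d/dx[e^(3x)] = 3e^(3x), we get -4/3 e^(3x) + C

Answer: (-4/3)e^(3x) + C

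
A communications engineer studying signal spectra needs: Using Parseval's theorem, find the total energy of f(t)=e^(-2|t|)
Parseval's theorem: E=integral |f(t)|^2 dt=(1/2pi) integral |F(omega)|^2 domega
E=integral_{-inf}^{inf} e^(-4|t|) dt=2 * integral_0^inf e^(-4t) dt=2/(2 * 2)=1/2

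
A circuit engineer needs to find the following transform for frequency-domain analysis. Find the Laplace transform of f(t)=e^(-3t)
L{e^(at)}=1/(s-a)
L{e^(-3t)}=1/(s + 3)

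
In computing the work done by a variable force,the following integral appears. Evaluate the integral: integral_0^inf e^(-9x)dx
integral_0^inf e^(-9x) dx=[-1/9*e^(-9x)]_0^inf
=0 - (-1/9)=1/9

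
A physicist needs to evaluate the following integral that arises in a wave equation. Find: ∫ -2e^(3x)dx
Since d/dx[e^(3x)] = 3e^(3x), we get -2/3 e^(3x) + C

Answer: (-2/3)e^(3x) + C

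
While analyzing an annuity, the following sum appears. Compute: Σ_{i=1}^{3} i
Using formula: Σ i^1=n(n + 1)/2=3·4/2=6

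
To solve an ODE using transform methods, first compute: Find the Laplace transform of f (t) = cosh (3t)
L{cosh(at)} = s/(s²-a²)
L{cosh(3t)} = s/(s²-9)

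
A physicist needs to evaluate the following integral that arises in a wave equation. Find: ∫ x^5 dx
Using power rule: ∫ x^5 dx=1/6 x^6 + C=(1/6)x^6 + C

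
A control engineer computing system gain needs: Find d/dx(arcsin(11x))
d/dx[arcsin(u)] = u'/√(1-u²), u = 11x, u' = 11

Answer: 11/√(1 - 121x²)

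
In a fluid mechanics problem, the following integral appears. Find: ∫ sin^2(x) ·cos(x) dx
Let u = sin(x), du = cos(x) dx
∫ u^2 du = u^3/3+C

Answer: sin^3(x)/3+C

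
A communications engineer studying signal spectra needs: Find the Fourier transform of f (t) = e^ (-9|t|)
Using the standard pair: F{e^(-a|t|)}=2a/(a^2 + omega^2)
With a=9: F(omega)=18/(81 + omega^2)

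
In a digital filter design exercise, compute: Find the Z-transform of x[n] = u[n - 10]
Using the time-shift property: Z{u[n-10]}=z^(-10) * z/(z-1)
=z^(-9)/(z-1)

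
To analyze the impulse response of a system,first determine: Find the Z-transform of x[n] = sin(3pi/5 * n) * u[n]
Z{sin(w0 * n) * u[n]}=z * sin(w0)/(z^2 - 2z * cos(w0) + 1)
With w0=3pi/5: X(z)=z * sin(3pi/5)/(z^2 - 2z * cos(3pi/5) + 1)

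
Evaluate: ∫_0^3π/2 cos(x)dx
Antiderivative: sin(x)
Evaluate at bounds: [sin(1·3π/2)/1] - [sin(1·0)/1]
=((-1) - (0))/1=-1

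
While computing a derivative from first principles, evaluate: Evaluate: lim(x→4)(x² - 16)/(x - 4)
Factor: (x² - 16) = (x-4)(x + 4)
Cancel (x-4): lim(x→4) (x + 4) = 8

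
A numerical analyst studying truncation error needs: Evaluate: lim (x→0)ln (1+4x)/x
L'Hôpital (0/0): lim 4/(1 + 4x) / 1 = 4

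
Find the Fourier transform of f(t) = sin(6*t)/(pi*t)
sin(W*t)/(pi*t) = (W/pi)*sinc(W*t/pi) is the impulse response of the ideal low-pass filter with cutoff W (here W = 6).
Its Fourier transform is a rectangular function:
F(omega) = 1 for |omega| < 6, 0 otherwise

Answer: rect(omega/12) [i.e., 1 for |omega| < 6, 0 otherwise]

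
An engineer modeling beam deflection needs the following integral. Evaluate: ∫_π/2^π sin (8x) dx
Antiderivative: -cos(8x)/8
Evaluate at bounds: [-cos(8·π)/8] - [-cos(8·π/2)/8]
=(-(1)+(1))/8=0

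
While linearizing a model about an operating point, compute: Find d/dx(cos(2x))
Chain rule: d/dx[cos(u)]=-sin(u)·u' where u=2x
u'=2

Answer: -2·sin(2x)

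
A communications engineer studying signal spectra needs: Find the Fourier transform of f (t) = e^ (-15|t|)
Using the standard pair: F{e^(-a|t|)}=2a/(a^2 + omega^2)
With a=15: F(omega)=30/(225 + omega^2)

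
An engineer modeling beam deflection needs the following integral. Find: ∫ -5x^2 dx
Using power rule: ∫ -5x^2 dx=-5/3 x^3 + C=(-5/3)x^3 + C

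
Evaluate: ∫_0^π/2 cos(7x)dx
Antiderivative: sin(7x)/7
Evaluate at bounds: [sin(7·π/2)/7] - [sin(7·0)/7]
=((-1) - (0))/7=-1/7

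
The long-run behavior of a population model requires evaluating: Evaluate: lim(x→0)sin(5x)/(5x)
L'Hôpital (0/0): lim 5cos(5x)/5 = 5/5

Answer: 1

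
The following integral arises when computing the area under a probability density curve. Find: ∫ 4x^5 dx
Using power rule: ∫ 4x^5 dx=4/6 x^6+C=(2/3)x^6+C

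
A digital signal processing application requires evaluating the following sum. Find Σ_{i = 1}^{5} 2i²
= 2·n(n+1)(2n+1)/6 = 2·5·6·11/6 = 110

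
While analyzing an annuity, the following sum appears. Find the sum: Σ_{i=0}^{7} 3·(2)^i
Geometric series: S=a(1 - r^n)/(1 - r)
a=3, r=2, n=8
S=3(1-256)/-1=765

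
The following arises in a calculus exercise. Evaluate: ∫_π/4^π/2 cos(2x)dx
Antiderivative: sin(2x)/2
Evaluate at bounds: [sin(2·π/2)/2] - [sin(2·π/4)/2]
=((0) - (1))/2=-1/2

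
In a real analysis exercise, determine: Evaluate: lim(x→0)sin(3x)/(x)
L'Hôpital (0/0): lim 3cos(3x)/1 = 3/1

Answer: 3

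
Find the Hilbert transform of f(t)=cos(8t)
The Hilbert transform shifts each frequency component by -pi/2.
H{cos(wt)} = sin(wt)
With w = 8: H{cos(8t)} = sin(8t)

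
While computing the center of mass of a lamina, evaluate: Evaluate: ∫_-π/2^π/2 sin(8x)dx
Antiderivative: -cos(8x)/8
Evaluate at bounds: [-cos(8·π/2)/8] - [-cos(8·-π/2)/8]
= (-(1) + (1))/8 = 0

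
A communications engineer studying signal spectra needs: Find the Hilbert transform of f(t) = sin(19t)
The Hilbert transform shifts each frequency component by -pi/2.
H{sin(wt)} = -cos(wt)
With w = 19: H{sin(19t)} = -cos(19t)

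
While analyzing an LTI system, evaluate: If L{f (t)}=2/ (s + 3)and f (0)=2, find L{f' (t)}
L{f'(t)}=s·F(s) - f(0)=2s/(s + 3) - 2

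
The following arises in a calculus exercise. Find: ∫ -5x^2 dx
Using power rule: ∫ -5x^2 dx = -5/3 x^3+C = (-5/3)x^3+C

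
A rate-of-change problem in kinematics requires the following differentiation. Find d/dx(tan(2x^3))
Chain rule: d/dx[tan(u)]=sec²(u)·u' where u=2x^3
u'=6x^2

Answer: 6x^2·sec²(2x^3)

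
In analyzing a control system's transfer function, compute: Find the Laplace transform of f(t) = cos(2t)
L{cos(wt)}=s/(s²+w²)
L{cos(2t)}=s/(s²+4)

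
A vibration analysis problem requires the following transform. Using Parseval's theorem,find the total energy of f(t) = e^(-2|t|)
Parseval's theorem: E=integral |f(t)|^2 dt=(1/2pi) integral |F(omega)|^2 domega
E=integral_{-inf}^{inf} e^(-4|t|) dt=2*integral_0^inf e^(-4t) dt=2/(2*2)=1/2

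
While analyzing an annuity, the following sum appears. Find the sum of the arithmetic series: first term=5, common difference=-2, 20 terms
Last term: a_n = 5 + (20 - 1)·-2 = -33
Sum = n(a_1 + a_n)/2 = 20(5 + (-33))/2 = -280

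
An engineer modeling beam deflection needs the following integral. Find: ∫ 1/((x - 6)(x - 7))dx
Partial fractions: 1/((x-6)(x-7)) = A/(x-6) + B/(x-7)
A = -1, B = 1
∫ [-1· 1/(x-6) + 1· 1/(x-7)] dx
= (1)[ln|x-7| - ln|x-6|] + C

Answer: ln|(x-7)/(x-6)| + C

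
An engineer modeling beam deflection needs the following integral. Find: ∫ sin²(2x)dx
Using identity sin²(u) = (1 - cos(2u))/2:
∫ (1 - cos(4x))/2 dx = x/2 - sin(4x)/8 + C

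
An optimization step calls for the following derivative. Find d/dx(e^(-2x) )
Chain rule: d/dx[e^u]=e^u · u' where u=-2x
u'=-2

Answer: -2·e^(-2x)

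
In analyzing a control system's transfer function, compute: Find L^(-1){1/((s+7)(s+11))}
Partial fractions: 1/((s + 7)(s + 11)) = A/(s + 7) + B/(s + 11)
Cover-up: A = 1/(s + 11)|_{s = -7} = 1/4; B = 1/(s + 7)|_{s = -11} = -1/4
L^(-1) = (1/4)e^(-7t) - (1/4)e^(-11t)

Answer: (1/4)(e^(-7t) - e^(-11t))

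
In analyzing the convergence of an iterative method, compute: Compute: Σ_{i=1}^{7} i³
Using formula: Σ i^3=[n(n+1)/2]²=[7·8/2]²=784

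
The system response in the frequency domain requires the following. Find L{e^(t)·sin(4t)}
First shifting: L{e^(at)f(t)} = F(s-a)
L{sin(4t)} = 4/(s²+16)
Shift: 4/((s-1)²+16)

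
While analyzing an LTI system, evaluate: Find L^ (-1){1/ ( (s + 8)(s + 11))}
Partial fractions: 1/((s + 8)(s + 11)) = A/(s + 8) + B/(s + 11)
Cover-up: A = 1/(s + 11)|_{s = -8} = 1/3; B = 1/(s + 8)|_{s = -11} = -1/3
L^(-1) = (1/3)e^(-8t) - (1/3)e^(-11t)

Answer: (1/3)(e^(-8t) - e^(-11t))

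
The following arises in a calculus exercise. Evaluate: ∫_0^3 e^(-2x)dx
Antiderivative: (1/(-2))e^(-2x)
Evaluate: (1/(-2))(e^-6-1)

Answer: (e^-6-1)/(-2)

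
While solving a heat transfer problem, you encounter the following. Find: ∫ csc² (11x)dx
Since d/dx[-cot(11x)]=11csc²(11x), integral=-cot(11x)/11 + C

Answer: (-1/11)cot(11x) + C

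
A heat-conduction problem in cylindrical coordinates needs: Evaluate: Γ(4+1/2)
Γ(n + 1/2)=(2n)!√π/(4^n·n!)
=40320√π/(256·24)=(105/16)·√π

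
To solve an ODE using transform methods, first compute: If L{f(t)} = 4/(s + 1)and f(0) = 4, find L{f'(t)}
L{f'(t)}=s·F(s) - f(0)=4s/(s + 1) - 4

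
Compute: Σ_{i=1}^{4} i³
Using formula: Σ i^3=[n(n+1)/2]²=[4·5/2]²=100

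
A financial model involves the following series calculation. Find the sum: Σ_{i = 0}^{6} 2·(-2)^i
Geometric series: S = a(1 - r^n)/(1 - r)
a = 2, r = -2, n = 7
S = 2(1 + 128)/3 = 86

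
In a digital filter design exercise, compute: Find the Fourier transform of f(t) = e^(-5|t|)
Using the standard pair: F{e^(-a|t|)}=2a/(a^2 + omega^2)
With a=5: F(omega)=10/(25 + omega^2)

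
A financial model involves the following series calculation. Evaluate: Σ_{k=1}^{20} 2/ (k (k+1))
Partial fractions: 2/(k(k + 1))=2/k - 2/(k + 1)
Telescoping sum: 2(1 - 1/21)=2·20/21

Answer: 40/21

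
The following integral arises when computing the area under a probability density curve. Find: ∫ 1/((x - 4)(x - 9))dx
Partial fractions: 1/((x-4)(x-9)) = A/(x-4) + B/(x-9)
A = -1/5, B = 1/5
∫ [-1/5· 1/(x-4) + 1/5· 1/(x-9)] dx
= (1/5)[ln|x-9| - ln|x-4|] + C

Answer: (1/5)·ln|(x-9)/(x-4)| + C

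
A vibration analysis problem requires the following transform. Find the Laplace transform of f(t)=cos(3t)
L{cos(wt)}=s/(s² + w²)
L{cos(3t)}=s/(s² + 9)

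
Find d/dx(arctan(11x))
d/dx[arctan(u)] = u'/(1 + u²), u = 11x, u' = 11

Answer: 11/(1 + 121x²)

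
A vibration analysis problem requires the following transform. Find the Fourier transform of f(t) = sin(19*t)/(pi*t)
sin(W*t)/(pi*t) = (W/pi)*sinc(W*t/pi) is the impulse response of the ideal low-pass filter with cutoff W (here W = 19).
Its Fourier transform is a rectangular function:
F(omega) = 1 for |omega| < 19, 0 otherwise

Answer: rect(omega/38) [i.e., 1 for |omega| < 19, 0 otherwise]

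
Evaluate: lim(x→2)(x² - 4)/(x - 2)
Factor: (x² - 4) = (x-2)(x+2)
Cancel (x-2): lim(x→2) (x+2) = 4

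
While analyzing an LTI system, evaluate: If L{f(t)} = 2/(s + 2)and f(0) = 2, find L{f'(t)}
L{f'(t)}=s·F(s) - f(0)=2s/(s+2)-2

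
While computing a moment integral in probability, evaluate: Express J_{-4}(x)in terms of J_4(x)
For integer n: J_{-n}(x) = (-1)^n J_n(x)
With n = 4: J_{-4}(x) = (-1)^4 J_4(x) = J_4(x)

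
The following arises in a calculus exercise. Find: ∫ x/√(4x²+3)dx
Let u=4x²+3, du=8x dx
∫ (1/8)·u^(-1/2) du=√u/4+C

Answer: √(4x²+3)/4+C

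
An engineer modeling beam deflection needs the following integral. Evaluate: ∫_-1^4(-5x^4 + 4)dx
Step 1: Find antiderivative F(x)=-x^5 + 4x
Step 2: F(4) - F(-1)=-1008 - (-3)=-1005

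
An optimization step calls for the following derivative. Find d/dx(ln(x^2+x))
Chain rule: d/dx[ln(u)] = u'/u where u = x^2 + x
u' = 2x + 1

Answer: (2x + 1)/(x^2 + x)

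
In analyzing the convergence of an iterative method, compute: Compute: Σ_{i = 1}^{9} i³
Using formula: Σ i^3 = [n(n+1)/2]² = [9·10/2]² = 2025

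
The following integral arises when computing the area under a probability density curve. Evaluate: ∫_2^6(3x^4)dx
Step 1: Find antiderivative F(x)=(3/5)x^5
Step 2: F(6) - F(2)=23328/5 - (96/5)=23232/5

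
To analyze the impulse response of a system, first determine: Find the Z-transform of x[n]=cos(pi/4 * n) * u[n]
Z{cos(w0 * n) * u[n]}=z(z - cos(w0))/(z^2 - 2z * cos(w0) + 1)
With w0=pi/4: X(z)=z(z - cos(pi/4))/(z^2 - 2z * cos(pi/4) + 1)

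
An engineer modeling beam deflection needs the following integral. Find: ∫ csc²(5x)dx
Since d/dx[-cot(5x)]=5csc²(5x), integral=-cot(5x)/5 + C

Answer: (-1/5)cot(5x) + C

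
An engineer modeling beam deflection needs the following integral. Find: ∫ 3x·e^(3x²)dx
Let u = 3x², du = 6x dx
∫ (1/2)e^u du = e^u/2 + C

Answer: e^(3x²)/2 + C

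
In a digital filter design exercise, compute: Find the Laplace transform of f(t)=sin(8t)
L{sin(wt)} = w/(s² + w²)
L{sin(8t)} = 8/(s² + 64)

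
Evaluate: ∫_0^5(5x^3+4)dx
Step 1: Find antiderivative F(x) = (5/4)x^4+4x
Step 2: F(5) - F(0) = 3205/4 - (0) = 3205/4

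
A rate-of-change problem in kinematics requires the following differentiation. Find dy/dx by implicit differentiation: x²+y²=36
Differentiate both sides: 2x+2y·(dy/dx) = 0
Solve: dy/dx = -2x/(2y) = -x/y

Answer: dy/dx = -x/y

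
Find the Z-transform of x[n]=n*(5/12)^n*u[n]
Using the property Z{n*a^n*u[n]}=az/(z-a)^2
With a=5/12: X(z)=(5/12)z/(z - 5/12)^2, |z| > 5/12

Answer: (5/12)z/(z - 5/12)^2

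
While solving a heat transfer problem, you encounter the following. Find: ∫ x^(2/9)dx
Power rule: ∫ x^(2/9) dx = x^(11/9)/(11/9)+C

Answer: (9/11)·x^(11/9)+C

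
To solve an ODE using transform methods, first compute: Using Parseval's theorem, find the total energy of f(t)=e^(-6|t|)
Parseval's theorem: E = integral |f(t)|^2 dt = (1/2pi) integral |F(omega)|^2 domega
E = integral_{-inf}^{inf} e^(-12|t|) dt = 2 * integral_0^inf e^(-12t) dt = 2/(2 * 6) = 1/6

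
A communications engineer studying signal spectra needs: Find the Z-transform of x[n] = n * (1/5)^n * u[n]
Using the property Z{n*a^n*u[n]} = az/(z-a)^2
With a = 1/5: X(z) = (1/5)z/(z - 1/5)^2, |z| > 1/5

Answer: (1/5)z/(z - 1/5)^2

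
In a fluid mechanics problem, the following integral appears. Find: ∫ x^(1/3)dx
Power rule: ∫ x^(1/3) dx = x^(4/3)/(4/3) + C

Answer: (3/4)·x^(4/3) + C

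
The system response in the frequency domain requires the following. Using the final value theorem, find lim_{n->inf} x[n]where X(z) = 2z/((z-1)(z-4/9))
Final value theorem: lim x[n]=lim_{z->1} (z-1)*X(z)
(z-1)*X(z)=2z/(z-4/9)
As z->1: 2/(1-4/9)=2/(5/9)=18/5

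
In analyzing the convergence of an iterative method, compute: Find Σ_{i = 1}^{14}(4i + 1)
= 4·Σ i + 1·14 = 4·105 + 14 = 434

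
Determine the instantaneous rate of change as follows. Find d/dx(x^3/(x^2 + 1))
Quotient rule: (f/g)'=(f'g - fg')/g²
f=x^3, f'=3x^2
g=x^2+1, g'=2x

Answer: (3x^2·(x^2+1)-2x^4)/(x^2+1)²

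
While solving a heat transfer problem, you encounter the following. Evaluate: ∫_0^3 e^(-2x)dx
Antiderivative: (1/(-2))e^(-2x)
Evaluate: (1/(-2))(e^-6-1)

Answer: (e^-6-1)/(-2)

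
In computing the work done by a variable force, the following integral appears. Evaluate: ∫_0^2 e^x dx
Antiderivative: e^x
Evaluate: (e^2-1)

Answer: e^2-1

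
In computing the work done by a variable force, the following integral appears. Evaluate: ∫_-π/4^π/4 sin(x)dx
Antiderivative: -cos(x)
Evaluate at bounds: [-cos(1·π/4)/1] - [-cos(1·-π/4)/1]
= (-(√2/2) + (√2/2))/1 = 0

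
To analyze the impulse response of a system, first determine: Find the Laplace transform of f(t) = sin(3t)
L{sin(wt)} = w/(s² + w²)
L{sin(3t)} = 3/(s² + 9)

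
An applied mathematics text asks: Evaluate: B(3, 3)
B(x,y)=Γ(x)Γ(y)/Γ(x+y)=(x-1)!(y-1)!/(x+y-1)!
B(3,3)=2!·2!/5!=1/30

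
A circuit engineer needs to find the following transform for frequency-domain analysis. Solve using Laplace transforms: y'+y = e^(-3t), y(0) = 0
Take L: sY - 0 + Y = 1/(s + 3)
Y(s + 1) = 1/(s + 3) + 0
Y = 1/((s + 3)(s + 1)) + 0/(s + 1)
Partial fractions: 1/((s + 3)(s + 1)) = -(1/2)/(s + 3) + (1/2)/(s + 1)
So Y = -(1/2)/(s + 3) + (1/2)/(s + 1)
Inverse Laplace transform (L^(-1){1/(s + 3)} = e^(-3t), L^(-1){1/(s + 1)} = e^(-t)):

Answer: y(t) = (-1/2)·e^(-3t) + (1/2)·e^(-t)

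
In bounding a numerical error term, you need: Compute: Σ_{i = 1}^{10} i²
Using formula: Σ i^2 = n(n + 1)(2n + 1)/6 = 10·11·21/6 = 385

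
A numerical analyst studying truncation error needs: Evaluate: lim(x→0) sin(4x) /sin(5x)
sin(u) ≈ u for small u:
sin(4x)/sin(5x) ≈ 4x/(5x) = 4/5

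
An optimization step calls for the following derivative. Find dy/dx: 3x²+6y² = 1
Differentiate: 6x+12y·(dy/dx) = 0
dy/dx = -6x/(12y) = -(1/2)·(x/y)

Answer: dy/dx = -(1/2)·(x/y)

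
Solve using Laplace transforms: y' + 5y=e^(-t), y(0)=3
Take L: sY - 3 + 5Y=1/(s + 1)
Y(s + 5)=1/(s + 1) + 3
Y=1/((s + 1)(s + 5)) + 3/(s + 5)
Partial fractions: 1/((s + 1)(s + 5))=(1/4)/(s + 1) - (1/4)/(s + 5)
So Y=(1/4)/(s + 1) + (11/4)/(s + 5)
Inverse Laplace transform (L^(-1){1/(s + 1)}=e^(-t), L^(-1){1/(s + 5)}=e^(-5t)):

Answer: y(t)=(1/4)·e^(-t) + (11/4)·e^(-5t)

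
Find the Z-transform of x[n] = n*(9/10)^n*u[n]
Using the property Z{n*a^n*u[n]}=az/(z-a)^2
With a=9/10: X(z)=(9/10)z/(z - 9/10)^2, |z| > 9/10

Answer: (9/10)z/(z - 9/10)^2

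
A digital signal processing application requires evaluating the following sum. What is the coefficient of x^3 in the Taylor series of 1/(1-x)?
1/(1-x)=Σ x^n for |x|<1
All coefficients are 1

Answer: 1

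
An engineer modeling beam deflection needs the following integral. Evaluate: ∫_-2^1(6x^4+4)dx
Step 1: Find antiderivative F(x) = (6/5)x^5 + 4x
Step 2: F(1) - F(-2) = 26/5 - (-232/5) = 258/5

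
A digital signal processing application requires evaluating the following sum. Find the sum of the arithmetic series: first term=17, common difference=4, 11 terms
Last term: a_n = 17+(11-1)·4 = 57
Sum = n(a_1+a_n)/2 = 11(17+57)/2 = 407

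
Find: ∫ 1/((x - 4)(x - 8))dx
Partial fractions: 1/((x-4)(x-8))=A/(x-4)+B/(x-8)
A=-1/4, B=1/4
∫ [-1/4· 1/(x-4)+1/4· 1/(x-8)] dx
=(1/4)[ln|x-8| - ln|x-4|]+C

Answer: (1/4)·ln|(x-8)/(x-4)|+C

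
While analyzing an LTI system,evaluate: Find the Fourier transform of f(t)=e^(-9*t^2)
The Fourier transform of a Gaussian e^(-a * t^2) is sqrt(pi/a) * e^(-omega^2/(4a)).
With a = 9: F(omega) = sqrt(pi)/3 * e^(-omega^2/36)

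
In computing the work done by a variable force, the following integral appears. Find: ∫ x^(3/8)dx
Power rule: ∫ x^(3/8) dx=x^(11/8)/(11/8)+C

Answer: (8/11)·x^(11/8)+C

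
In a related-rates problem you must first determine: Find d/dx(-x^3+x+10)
Power rule: d/dx(ax^n)=n·a·x^(n-1)
Term by term: -3·x^2+1

Answer: -3x^2+1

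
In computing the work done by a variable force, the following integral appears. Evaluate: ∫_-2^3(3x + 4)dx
Step 1: Find antiderivative F(x)=(3/2)x^2+4x
Step 2: F(3) - F(-2)=51/2 - (-2)=55/2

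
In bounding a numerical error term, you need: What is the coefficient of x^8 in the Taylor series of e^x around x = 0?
Taylor series of e^x=Σ x^n/n!
Coefficient of x^8=1/8!=1/40320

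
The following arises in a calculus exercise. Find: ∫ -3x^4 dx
Using power rule: ∫ -3x^4 dx=-3/5 x^5+C=(-3/5)x^5+C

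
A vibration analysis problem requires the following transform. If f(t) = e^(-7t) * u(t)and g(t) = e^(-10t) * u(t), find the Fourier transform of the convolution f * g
By the convolution theorem: F{f * g}=F(omega) * G(omega)
F(omega)=1/(7+j * omega), G(omega)=1/(10+j * omega)
F{f * g}=1/((7+j * omega)(10+j * omega))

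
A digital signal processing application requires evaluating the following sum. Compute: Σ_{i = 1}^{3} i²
Using formula: Σ i^2 = n(n + 1)(2n + 1)/6 = 3·4·7/6 = 14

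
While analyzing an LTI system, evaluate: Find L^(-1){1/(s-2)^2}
L^(-1){1/(s-a)^n}=t^(n-1)·e^(at)/(n-1)!
Here a=2, n=2: t^1·e^(2t)/1

Answer: t·e^(2t)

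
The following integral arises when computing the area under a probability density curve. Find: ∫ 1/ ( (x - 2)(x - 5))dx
Partial fractions: 1/((x-2)(x-5)) = A/(x-2)+B/(x-5)
A = -1/3, B = 1/3
∫ [-1/3· 1/(x-2)+1/3· 1/(x-5)] dx
= (1/3)[ln|x-5| - ln|x-2|]+C

Answer: (1/3)·ln|(x-5)/(x-2)|+C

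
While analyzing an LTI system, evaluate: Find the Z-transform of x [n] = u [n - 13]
Using the time-shift property: Z{u[n-13]}=z^(-13) * z/(z-1)
=z^(-12)/(z-1)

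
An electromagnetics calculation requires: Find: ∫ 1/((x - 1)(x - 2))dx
Partial fractions: 1/((x-1)(x-2)) = A/(x-1)+B/(x-2)
A = -1, B = 1
∫ [-1· 1/(x-1)+1· 1/(x-2)] dx
= (1)[ln|x-2| - ln|x-1|]+C

Answer: ln|(x-2)/(x-1)|+C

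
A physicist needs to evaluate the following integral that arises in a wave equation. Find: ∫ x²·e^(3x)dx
Integration by parts twice:
First: u = x², dv = e^(3x) dx => x²e^(3x)/3 - (2/3)∫ xe^(3x) dx
Second (∫ xe^(3x) dx): xe^(3x)/3 - e^(3x)/9
Combining: e^(3x)(x²/3-2x/9+2/27)+C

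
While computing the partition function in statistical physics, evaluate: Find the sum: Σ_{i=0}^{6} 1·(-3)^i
Geometric series: S = a(1 - r^n)/(1 - r)
a = 1, r = -3, n = 7
S = 1(1 + 2187)/4 = 547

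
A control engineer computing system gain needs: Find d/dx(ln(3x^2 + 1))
Chain rule: d/dx[ln(u)] = u'/u where u = 3x^2 + 1
u' = 6x

Answer: (6x)/(3x^2 + 1)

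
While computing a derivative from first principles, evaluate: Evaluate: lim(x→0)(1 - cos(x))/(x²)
Using 1-cos(u) ≈ u²/2 for small u:
(1-cos(x)) ≈ (x)²/2=1x²/2
So limit=1/(2·1)=1/2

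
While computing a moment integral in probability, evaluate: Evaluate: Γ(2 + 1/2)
Γ(n+1/2) = (2n)!√π/(4^n·n!)
= 24√π/(16·2) = (3/4)·√π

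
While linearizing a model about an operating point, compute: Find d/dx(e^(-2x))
Chain rule: d/dx[e^u] = e^u · u' where u = -2x
u' = -2

Answer: -2·e^(-2x)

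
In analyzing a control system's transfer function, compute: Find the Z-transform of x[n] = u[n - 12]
Using the time-shift property: Z{u[n-12]}=z^(-12) * z/(z-1)
=z^(-11)/(z-1)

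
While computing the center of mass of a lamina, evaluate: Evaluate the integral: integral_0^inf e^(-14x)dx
integral_0^inf e^(-14x) dx=[-1/14 * e^(-14x)]_0^inf
=0 - (-1/14)=1/14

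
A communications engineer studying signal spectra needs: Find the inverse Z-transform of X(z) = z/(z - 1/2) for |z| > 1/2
Standard pair: z/(z-a) <-> a^n * u[n] for causal signals
With a=1/2: x[n]=(1/2)^n * u[n]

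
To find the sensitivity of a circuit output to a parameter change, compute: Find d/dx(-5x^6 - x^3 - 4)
Power rule: d/dx(ax^n) = n·a·x^(n-1)
Term by term: -30·x^5-3·x^2

Answer: -30x^5-3x^2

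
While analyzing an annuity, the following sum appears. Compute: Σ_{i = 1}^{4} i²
Using formula: Σ i^2 = n(n + 1)(2n + 1)/6 = 4·5·9/6 = 30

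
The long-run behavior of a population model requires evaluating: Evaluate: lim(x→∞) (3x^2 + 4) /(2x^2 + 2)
Divide numerator and denominator by x^2:
lim (3 + 4/x^2)/(2 + 2/x^2) = 3/2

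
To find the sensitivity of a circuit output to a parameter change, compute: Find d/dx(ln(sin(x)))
Chain rule: d/dx[ln(u)] = u'/u where u = sin(x)
u' = cos(x)

Answer: (cos(x))/(sin(x))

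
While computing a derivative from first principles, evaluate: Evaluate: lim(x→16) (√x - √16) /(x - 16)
Multiply by conjugate (√x + √16)/(√x + √16):
=(x - 16)/((x - 16)(√x + √16))=1/(√x + √16)
As x → 16: 1/(2√16)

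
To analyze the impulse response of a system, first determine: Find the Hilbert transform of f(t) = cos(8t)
The Hilbert transform shifts each frequency component by -pi/2.
H{cos(wt)} = sin(wt)
With w = 8: H{cos(8t)} = sin(8t)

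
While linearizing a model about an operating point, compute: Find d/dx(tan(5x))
Chain rule: d/dx[tan(u)] = sec²(u)·u' where u = 5x
u' = 5

Answer: 5·sec²(5x)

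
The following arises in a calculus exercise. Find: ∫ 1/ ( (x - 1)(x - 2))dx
Partial fractions: 1/((x-1)(x-2)) = A/(x-1) + B/(x-2)
A = -1, B = 1
∫ [-1· 1/(x-1) + 1· 1/(x-2)] dx
= (1)[ln|x-2| - ln|x-1|] + C

Answer: ln|(x-2)/(x-1)| + C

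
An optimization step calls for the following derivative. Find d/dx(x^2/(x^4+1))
Quotient rule: (f/g)'=(f'g - fg')/g²
f=x^2, f'=2x
g=x^4+1, g'=4x^3

Answer: (2x·(x^4+1)-4x^5)/(x^4+1)²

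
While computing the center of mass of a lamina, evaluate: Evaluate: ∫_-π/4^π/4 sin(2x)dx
Antiderivative: -cos(2x)/2
Evaluate at bounds: [-cos(2·π/4)/2] - [-cos(2·-π/4)/2]
= (-(0) + (0))/2 = 0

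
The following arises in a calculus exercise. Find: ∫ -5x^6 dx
Using power rule: ∫ -5x^6 dx=-5/7 x^7 + C=(-5/7)x^7 + C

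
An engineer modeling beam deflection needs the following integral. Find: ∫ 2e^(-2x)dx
Since d/dx[e^(-2x)] = -2e^(-2x), we get -1 e^(-2x)+C

Answer: -e^(-2x)+C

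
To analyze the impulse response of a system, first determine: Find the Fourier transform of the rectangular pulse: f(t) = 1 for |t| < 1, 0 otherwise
F(omega) = integral from -1 to 1 of e^(-j * omega * t) dt
= 2 * sin(1 * omega)/omega = 2 * sinc(1 * omega/pi)

Answer: 2 * sin(1 * omega)/omega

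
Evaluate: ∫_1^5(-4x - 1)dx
Step 1: Find antiderivative F(x)=-2x^2 - x
Step 2: F(5) - F(1)=-55 - (-3)=-52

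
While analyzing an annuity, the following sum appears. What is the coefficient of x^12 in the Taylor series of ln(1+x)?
ln(1 + x)=Σ (-1)^(n + 1) x^n/n
Coefficient of x^12=(-1)^13/12=-1/12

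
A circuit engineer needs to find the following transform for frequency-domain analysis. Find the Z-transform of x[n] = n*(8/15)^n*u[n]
Using the property Z{n*a^n*u[n]} = az/(z-a)^2
With a = 8/15: X(z) = (8/15)z/(z - 8/15)^2, |z| > 8/15

Answer: (8/15)z/(z - 8/15)^2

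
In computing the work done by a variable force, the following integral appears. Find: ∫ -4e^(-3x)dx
Since d/dx[e^(-3x)] = -3e^(-3x), we get 4/3 e^(-3x)+C

Answer: (4/3)e^(-3x)+C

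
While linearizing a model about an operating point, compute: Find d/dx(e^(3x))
Chain rule: d/dx[e^u]=e^u · u' where u=3x
u'=3

Answer: 3·e^(3x)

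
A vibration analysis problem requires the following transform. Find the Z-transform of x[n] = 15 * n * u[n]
Z{n * u[n]} = z/(z-1)^2
By linearity: Z{15 * n * u[n]} = 15z/(z-1)^2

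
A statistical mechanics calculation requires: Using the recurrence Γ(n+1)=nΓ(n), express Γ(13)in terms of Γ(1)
Γ(13)=12Γ(12)=12·11Γ(11)=...=12!·Γ(1)=479001600·Γ(1)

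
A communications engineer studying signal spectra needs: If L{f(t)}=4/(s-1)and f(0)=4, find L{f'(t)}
L{f'(t)} = s·F(s) - f(0) = 4s/(s-1) - 4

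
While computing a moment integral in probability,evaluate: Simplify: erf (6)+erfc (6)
By definition erfc(x) = 1 - erf(x)
erf(6) + erfc(6) = erf(6) + 1 - erf(6) = 1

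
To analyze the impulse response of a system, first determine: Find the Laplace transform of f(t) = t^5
L{t^n}=n!/s^(n+1)
L{t^5}=5!/s^6=120/s^6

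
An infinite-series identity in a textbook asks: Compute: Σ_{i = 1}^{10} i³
Using formula: Σ i^3 = [n(n + 1)/2]² = [10·11/2]² = 3025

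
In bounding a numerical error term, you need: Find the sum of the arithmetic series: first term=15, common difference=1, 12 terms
Last term: a_n=15+(12-1)·1=26
Sum=n(a_1+a_n)/2=12(15+26)/2=246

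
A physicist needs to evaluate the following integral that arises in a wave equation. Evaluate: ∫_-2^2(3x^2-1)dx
Step 1: Find antiderivative F(x) = x^3 - x
Step 2: F(2) - F(-2) = 6 - (-6) = 12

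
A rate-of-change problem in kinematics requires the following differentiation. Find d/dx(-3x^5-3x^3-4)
Power rule: d/dx(ax^n)=n·a·x^(n-1)
Term by term: -15·x^4-9·x^2

Answer: -15x^4-9x^2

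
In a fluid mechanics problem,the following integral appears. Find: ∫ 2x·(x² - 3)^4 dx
Let u = x² - 3, du = 2x dx
∫ u^4 du = u^5/5+C

Answer: (x² - 3)^5/5+C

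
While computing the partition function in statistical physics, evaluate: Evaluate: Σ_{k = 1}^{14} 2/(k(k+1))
Partial fractions: 2/(k(k+1))=2/k - 2/(k+1)
Telescoping sum: 2(1-1/15)=2·14/15

Answer: 28/15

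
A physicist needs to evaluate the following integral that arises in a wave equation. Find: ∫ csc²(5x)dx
Since d/dx[-cot(5x)] = 5csc²(5x), integral = -cot(5x)/5 + C

Answer: (-1/5)cot(5x) + C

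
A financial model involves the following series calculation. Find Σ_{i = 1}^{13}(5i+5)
= 5·Σ i + 5·13 = 5·91 + 65 = 520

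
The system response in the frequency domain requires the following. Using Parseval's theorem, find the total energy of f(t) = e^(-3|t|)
Parseval's theorem: E = integral |f(t)|^2 dt = (1/2pi) integral |F(omega)|^2 domega
E = integral_{-inf}^{inf} e^(-6|t|) dt = 2 * integral_0^inf e^(-6t) dt = 2/(2 * 3) = 1/3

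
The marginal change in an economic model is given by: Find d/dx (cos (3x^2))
Chain rule: d/dx[cos(u)]=-sin(u)·u' where u=3x^2
u'=6x

Answer: -6x·sin(3x^2)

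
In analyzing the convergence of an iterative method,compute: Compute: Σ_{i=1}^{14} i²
Using formula: Σ i^2 = n(n + 1)(2n + 1)/6 = 14·15·29/6 = 1015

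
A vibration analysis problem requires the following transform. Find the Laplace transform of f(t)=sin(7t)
L{sin(wt)}=w/(s² + w²)
L{sin(7t)}=7/(s² + 49)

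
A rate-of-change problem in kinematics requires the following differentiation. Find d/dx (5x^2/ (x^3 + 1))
Quotient rule: (f/g)' = (f'g - fg')/g²
f = 5x^2, f' = 10x
g = x^3 + 1, g' = 3x^2

Answer: (10x·(x^3 + 1) - 15x^4)/(x^3 + 1)²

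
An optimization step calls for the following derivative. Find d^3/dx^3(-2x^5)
Apply power rule 3 times:
d^1: -10x^4
d^2: -40x^3
d^3: -120x^2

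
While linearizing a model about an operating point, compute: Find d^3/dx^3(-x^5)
Apply power rule 3 times:
d^1: -5x^4
d^2: -20x^3
d^3: -60x^2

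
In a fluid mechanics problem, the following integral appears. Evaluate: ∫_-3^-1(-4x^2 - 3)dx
Step 1: Find antiderivative F(x)=(-4/3)x^3 - 3x
Step 2: F(-1) - F(-3)=13/3 - (45)=-122/3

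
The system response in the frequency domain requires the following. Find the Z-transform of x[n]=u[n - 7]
Using the time-shift property: Z{u[n-7]}=z^(-7) * z/(z-1)
=z^(-6)/(z-1)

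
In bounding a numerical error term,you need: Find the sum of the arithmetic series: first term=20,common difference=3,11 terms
Last term: a_n = 20 + (11 - 1)·3 = 50
Sum = n(a_1 + a_n)/2 = 11(20 + 50)/2 = 385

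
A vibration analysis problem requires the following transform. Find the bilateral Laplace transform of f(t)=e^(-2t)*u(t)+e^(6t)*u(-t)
For e^(-2t) * u(t): L = 1/(s + 2), Re(s) > -2
For e^(6t) * u(-t): L = -1/(s-6), Re(s) < 6
Combined: F(s) = 1/(s + 2) - 1/(s-6), -2 < Re(s) < 6

Answer: 1/(s + 2) - 1/(s-6), ROC: -2 < Re(s) < 6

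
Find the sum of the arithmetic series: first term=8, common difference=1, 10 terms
Last term: a_n=8+(10-1)·1=17
Sum=n(a_1+a_n)/2=10(8+17)/2=125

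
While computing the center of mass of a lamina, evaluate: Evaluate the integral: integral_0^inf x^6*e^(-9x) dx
This is a Gamma integral. Substitute u = 9x (du = 9 dx):
integral_0^inf x^6*e^(-9x) dx = (1/9^7) integral_0^inf u^6*e^(-u) du
= Gamma(7)/9^7 = 6!/9^7 = 720/4782969

Answer: 80/531441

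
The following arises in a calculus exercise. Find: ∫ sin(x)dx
Using standard integral: ∫ sin(x) dx=-cos(x)+C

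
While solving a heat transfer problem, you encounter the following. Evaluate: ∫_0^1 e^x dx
Antiderivative: e^x
Evaluate: (e^1 - 1)

Answer: e^1 - 1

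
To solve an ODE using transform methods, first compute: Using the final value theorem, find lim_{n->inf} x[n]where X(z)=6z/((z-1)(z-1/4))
Final value theorem: lim x[n]=lim_{z->1} (z-1)*X(z)
(z-1)*X(z)=6z/(z-1/4)
As z->1: 6/(1 - 1/4)=6/(3/4)=8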